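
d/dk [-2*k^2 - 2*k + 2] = -4*k - 2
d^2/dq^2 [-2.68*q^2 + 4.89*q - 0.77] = -5.36000000000000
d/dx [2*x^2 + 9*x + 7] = 4*x + 9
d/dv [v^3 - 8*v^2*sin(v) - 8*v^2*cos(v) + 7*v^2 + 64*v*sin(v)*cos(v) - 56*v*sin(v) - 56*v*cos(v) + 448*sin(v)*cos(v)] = -8*sqrt(2)*v^2*cos(v + pi/4) + 3*v^2 + 40*v*sin(v) - 72*v*cos(v) + 64*v*cos(2*v) + 14*v + 32*sin(2*v) - 56*sqrt(2)*sin(v + pi/4) + 448*cos(2*v)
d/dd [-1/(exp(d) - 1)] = 1/(4*sinh(d/2)^2)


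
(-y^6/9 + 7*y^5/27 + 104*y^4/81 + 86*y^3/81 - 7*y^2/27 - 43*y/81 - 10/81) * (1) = -y^6/9 + 7*y^5/27 + 104*y^4/81 + 86*y^3/81 - 7*y^2/27 - 43*y/81 - 10/81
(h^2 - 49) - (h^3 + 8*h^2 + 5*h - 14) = -h^3 - 7*h^2 - 5*h - 35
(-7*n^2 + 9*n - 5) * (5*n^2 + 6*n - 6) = -35*n^4 + 3*n^3 + 71*n^2 - 84*n + 30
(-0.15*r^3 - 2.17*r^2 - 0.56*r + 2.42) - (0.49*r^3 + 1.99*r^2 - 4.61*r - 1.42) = -0.64*r^3 - 4.16*r^2 + 4.05*r + 3.84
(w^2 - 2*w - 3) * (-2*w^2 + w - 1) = -2*w^4 + 5*w^3 + 3*w^2 - w + 3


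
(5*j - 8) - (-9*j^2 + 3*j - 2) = 9*j^2 + 2*j - 6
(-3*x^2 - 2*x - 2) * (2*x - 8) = -6*x^3 + 20*x^2 + 12*x + 16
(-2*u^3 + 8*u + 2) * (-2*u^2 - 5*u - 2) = 4*u^5 + 10*u^4 - 12*u^3 - 44*u^2 - 26*u - 4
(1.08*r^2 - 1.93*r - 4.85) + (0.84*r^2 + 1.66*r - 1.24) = 1.92*r^2 - 0.27*r - 6.09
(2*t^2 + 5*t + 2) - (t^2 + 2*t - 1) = t^2 + 3*t + 3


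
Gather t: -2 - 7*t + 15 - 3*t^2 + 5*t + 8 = -3*t^2 - 2*t + 21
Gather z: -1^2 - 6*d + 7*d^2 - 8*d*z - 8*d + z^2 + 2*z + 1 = 7*d^2 - 14*d + z^2 + z*(2 - 8*d)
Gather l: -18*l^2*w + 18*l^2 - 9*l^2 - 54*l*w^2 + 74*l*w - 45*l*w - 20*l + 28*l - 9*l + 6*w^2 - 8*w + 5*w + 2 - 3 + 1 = l^2*(9 - 18*w) + l*(-54*w^2 + 29*w - 1) + 6*w^2 - 3*w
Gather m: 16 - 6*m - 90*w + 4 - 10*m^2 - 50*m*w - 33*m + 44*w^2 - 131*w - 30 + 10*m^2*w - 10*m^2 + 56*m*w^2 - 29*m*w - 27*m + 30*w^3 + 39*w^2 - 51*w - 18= m^2*(10*w - 20) + m*(56*w^2 - 79*w - 66) + 30*w^3 + 83*w^2 - 272*w - 28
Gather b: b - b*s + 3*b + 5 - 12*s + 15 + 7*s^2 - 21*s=b*(4 - s) + 7*s^2 - 33*s + 20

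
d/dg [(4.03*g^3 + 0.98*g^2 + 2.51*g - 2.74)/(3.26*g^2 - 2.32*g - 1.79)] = (13.1378*g^4 - 18.6992*g^3 - 32.0973*g^2 + 14.3564*g - 10.8497)/(10.6276*g^4 - 15.1264*g^3 - 6.2884*g^2 + 8.3056*g + 3.2041)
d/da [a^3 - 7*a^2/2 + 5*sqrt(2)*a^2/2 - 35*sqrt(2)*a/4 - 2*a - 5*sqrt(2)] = 3*a^2 - 7*a + 5*sqrt(2)*a - 35*sqrt(2)/4 - 2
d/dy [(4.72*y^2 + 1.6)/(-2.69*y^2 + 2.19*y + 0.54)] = (10.3368*y^2 + 13.7056*y - 3.504)/(7.2361*y^4 - 11.7822*y^3 + 1.8909*y^2 + 2.3652*y + 0.2916)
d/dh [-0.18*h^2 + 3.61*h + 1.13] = 3.61 - 0.36*h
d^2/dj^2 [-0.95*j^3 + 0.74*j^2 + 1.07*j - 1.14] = 1.48 - 5.7*j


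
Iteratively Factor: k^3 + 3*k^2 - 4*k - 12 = (k - 2)*(k^2 + 5*k + 6) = (k - 2)*(k + 2)*(k + 3)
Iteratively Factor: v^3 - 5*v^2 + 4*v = (v - 1)*(v^2 - 4*v) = (v - 4)*(v - 1)*(v)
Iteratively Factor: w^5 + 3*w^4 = (w)*(w^4 + 3*w^3) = w^2*(w^3 + 3*w^2) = w^3*(w^2 + 3*w) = w^3*(w + 3)*(w)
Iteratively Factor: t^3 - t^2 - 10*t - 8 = (t - 4)*(t^2 + 3*t + 2) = (t - 4)*(t + 1)*(t + 2)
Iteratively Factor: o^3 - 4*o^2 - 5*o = (o + 1)*(o^2 - 5*o) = (o - 5)*(o + 1)*(o)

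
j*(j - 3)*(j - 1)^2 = j^4 - 5*j^3 + 7*j^2 - 3*j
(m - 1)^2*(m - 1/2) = m^3 - 5*m^2/2 + 2*m - 1/2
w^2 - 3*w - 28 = (w - 7)*(w + 4)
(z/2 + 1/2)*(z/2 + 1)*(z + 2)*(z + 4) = z^4/4 + 9*z^3/4 + 7*z^2 + 9*z + 4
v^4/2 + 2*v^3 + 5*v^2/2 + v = v*(v/2 + 1)*(v + 1)^2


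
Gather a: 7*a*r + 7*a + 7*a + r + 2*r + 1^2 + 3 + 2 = a*(7*r + 14) + 3*r + 6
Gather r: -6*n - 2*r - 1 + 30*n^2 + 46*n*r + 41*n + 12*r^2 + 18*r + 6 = 30*n^2 + 35*n + 12*r^2 + r*(46*n + 16) + 5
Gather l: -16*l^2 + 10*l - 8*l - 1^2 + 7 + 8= -16*l^2 + 2*l + 14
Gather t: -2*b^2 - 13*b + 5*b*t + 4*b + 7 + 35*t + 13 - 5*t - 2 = -2*b^2 - 9*b + t*(5*b + 30) + 18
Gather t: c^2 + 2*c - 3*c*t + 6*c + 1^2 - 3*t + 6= c^2 + 8*c + t*(-3*c - 3) + 7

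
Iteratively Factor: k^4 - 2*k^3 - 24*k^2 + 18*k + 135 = (k - 5)*(k^3 + 3*k^2 - 9*k - 27) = (k - 5)*(k - 3)*(k^2 + 6*k + 9) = (k - 5)*(k - 3)*(k + 3)*(k + 3)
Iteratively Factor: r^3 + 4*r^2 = (r)*(r^2 + 4*r) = r*(r + 4)*(r)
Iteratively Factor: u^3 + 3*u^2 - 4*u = (u - 1)*(u^2 + 4*u) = u*(u - 1)*(u + 4)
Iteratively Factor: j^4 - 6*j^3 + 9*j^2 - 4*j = (j)*(j^3 - 6*j^2 + 9*j - 4) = j*(j - 1)*(j^2 - 5*j + 4) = j*(j - 1)^2*(j - 4)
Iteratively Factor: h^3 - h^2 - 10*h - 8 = (h + 2)*(h^2 - 3*h - 4) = (h - 4)*(h + 2)*(h + 1)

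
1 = 1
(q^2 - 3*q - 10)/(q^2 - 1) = (q^2 - 3*q - 10)/(q^2 - 1)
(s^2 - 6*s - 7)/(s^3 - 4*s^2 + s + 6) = (s - 7)/(s^2 - 5*s + 6)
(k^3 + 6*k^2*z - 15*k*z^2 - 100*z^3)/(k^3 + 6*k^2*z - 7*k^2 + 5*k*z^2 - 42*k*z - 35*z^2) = (k^2 + k*z - 20*z^2)/(k^2 + k*z - 7*k - 7*z)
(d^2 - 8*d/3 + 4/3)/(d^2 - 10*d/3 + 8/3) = (3*d - 2)/(3*d - 4)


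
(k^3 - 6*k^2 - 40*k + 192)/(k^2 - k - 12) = (k^2 - 2*k - 48)/(k + 3)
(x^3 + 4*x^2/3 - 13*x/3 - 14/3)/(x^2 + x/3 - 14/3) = x + 1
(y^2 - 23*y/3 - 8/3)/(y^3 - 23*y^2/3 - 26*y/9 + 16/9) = 3*(3*y + 1)/(9*y^2 + 3*y - 2)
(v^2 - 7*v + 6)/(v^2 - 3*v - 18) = (v - 1)/(v + 3)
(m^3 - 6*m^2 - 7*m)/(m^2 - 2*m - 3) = m*(m - 7)/(m - 3)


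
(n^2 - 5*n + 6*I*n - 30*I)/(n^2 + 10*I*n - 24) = (n - 5)/(n + 4*I)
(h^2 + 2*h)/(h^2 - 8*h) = (h + 2)/(h - 8)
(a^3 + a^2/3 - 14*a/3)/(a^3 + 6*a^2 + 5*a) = (3*a^2 + a - 14)/(3*(a^2 + 6*a + 5))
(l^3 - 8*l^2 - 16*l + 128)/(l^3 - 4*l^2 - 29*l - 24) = (l^2 - 16)/(l^2 + 4*l + 3)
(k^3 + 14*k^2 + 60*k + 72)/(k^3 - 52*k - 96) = (k + 6)/(k - 8)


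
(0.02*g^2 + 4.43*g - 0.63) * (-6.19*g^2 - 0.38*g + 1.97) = -0.1238*g^4 - 27.4293*g^3 + 2.2557*g^2 + 8.9665*g - 1.2411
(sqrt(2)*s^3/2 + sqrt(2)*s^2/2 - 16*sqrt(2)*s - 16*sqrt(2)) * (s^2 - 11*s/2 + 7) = sqrt(2)*s^5/2 - 9*sqrt(2)*s^4/4 - 61*sqrt(2)*s^3/4 + 151*sqrt(2)*s^2/2 - 24*sqrt(2)*s - 112*sqrt(2)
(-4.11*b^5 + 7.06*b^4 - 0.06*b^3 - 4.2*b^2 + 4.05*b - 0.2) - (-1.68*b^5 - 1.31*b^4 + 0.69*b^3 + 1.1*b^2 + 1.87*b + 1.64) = -2.43*b^5 + 8.37*b^4 - 0.75*b^3 - 5.3*b^2 + 2.18*b - 1.84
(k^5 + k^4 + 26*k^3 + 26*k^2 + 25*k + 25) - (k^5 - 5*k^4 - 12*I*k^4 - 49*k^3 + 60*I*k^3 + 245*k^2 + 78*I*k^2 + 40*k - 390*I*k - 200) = 6*k^4 + 12*I*k^4 + 75*k^3 - 60*I*k^3 - 219*k^2 - 78*I*k^2 - 15*k + 390*I*k + 225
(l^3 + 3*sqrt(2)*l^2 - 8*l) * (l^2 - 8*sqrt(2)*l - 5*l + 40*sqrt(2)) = l^5 - 5*sqrt(2)*l^4 - 5*l^4 - 56*l^3 + 25*sqrt(2)*l^3 + 64*sqrt(2)*l^2 + 280*l^2 - 320*sqrt(2)*l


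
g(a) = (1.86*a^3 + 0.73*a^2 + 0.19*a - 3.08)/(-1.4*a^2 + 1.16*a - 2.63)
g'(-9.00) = -1.33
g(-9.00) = 10.29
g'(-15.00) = -1.33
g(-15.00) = 18.26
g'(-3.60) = -1.23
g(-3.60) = 3.25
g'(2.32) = -2.16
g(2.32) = -3.28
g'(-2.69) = -1.12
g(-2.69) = 2.17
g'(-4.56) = -1.28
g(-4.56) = 4.46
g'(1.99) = -2.39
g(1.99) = -2.53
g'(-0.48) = 0.43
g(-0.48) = 0.91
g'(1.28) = -2.79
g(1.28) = -0.66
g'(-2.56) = -1.09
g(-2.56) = 2.03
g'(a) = (2.8*a - 1.16)*(1.86*a^3 + 0.73*a^2 + 0.19*a - 3.08)/(-1.4*a^2 + 1.16*a - 2.63)^2 + (5.58*a^2 + 1.46*a + 0.19)/(-1.4*a^2 + 1.16*a - 2.63)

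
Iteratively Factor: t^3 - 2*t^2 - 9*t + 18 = (t - 2)*(t^2 - 9) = (t - 2)*(t + 3)*(t - 3)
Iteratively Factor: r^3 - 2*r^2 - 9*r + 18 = (r - 2)*(r^2 - 9) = (r - 3)*(r - 2)*(r + 3)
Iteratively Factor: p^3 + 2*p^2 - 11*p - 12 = (p + 4)*(p^2 - 2*p - 3) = (p - 3)*(p + 4)*(p + 1)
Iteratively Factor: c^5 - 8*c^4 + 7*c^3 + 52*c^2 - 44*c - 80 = (c + 2)*(c^4 - 10*c^3 + 27*c^2 - 2*c - 40) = (c - 5)*(c + 2)*(c^3 - 5*c^2 + 2*c + 8) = (c - 5)*(c - 2)*(c + 2)*(c^2 - 3*c - 4) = (c - 5)*(c - 4)*(c - 2)*(c + 2)*(c + 1)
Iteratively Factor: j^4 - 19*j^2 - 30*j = (j + 3)*(j^3 - 3*j^2 - 10*j) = (j - 5)*(j + 3)*(j^2 + 2*j) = j*(j - 5)*(j + 3)*(j + 2)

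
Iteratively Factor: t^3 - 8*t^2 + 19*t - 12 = (t - 1)*(t^2 - 7*t + 12) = (t - 4)*(t - 1)*(t - 3)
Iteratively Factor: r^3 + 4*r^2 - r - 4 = (r + 4)*(r^2 - 1) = (r + 1)*(r + 4)*(r - 1)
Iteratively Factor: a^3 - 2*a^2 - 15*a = (a + 3)*(a^2 - 5*a) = a*(a + 3)*(a - 5)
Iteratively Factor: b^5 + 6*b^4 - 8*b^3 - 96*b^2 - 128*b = (b + 2)*(b^4 + 4*b^3 - 16*b^2 - 64*b) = (b + 2)*(b + 4)*(b^3 - 16*b) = (b + 2)*(b + 4)^2*(b^2 - 4*b) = (b - 4)*(b + 2)*(b + 4)^2*(b)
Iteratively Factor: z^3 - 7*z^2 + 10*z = (z - 2)*(z^2 - 5*z) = z*(z - 2)*(z - 5)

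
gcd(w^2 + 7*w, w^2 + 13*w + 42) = w + 7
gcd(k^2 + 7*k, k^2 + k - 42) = k + 7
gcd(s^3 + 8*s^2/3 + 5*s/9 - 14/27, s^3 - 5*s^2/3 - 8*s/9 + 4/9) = s^2 + s/3 - 2/9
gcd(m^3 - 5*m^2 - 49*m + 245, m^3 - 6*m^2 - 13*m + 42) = m - 7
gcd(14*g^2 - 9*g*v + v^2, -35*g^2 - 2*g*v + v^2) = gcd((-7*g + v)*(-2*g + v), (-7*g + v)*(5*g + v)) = -7*g + v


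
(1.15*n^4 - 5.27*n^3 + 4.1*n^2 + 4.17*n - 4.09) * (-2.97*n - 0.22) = -3.4155*n^5 + 15.3989*n^4 - 11.0176*n^3 - 13.2869*n^2 + 11.2299*n + 0.8998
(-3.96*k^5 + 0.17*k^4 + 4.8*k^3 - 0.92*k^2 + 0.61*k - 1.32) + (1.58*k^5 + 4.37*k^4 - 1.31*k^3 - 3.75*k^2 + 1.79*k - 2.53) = -2.38*k^5 + 4.54*k^4 + 3.49*k^3 - 4.67*k^2 + 2.4*k - 3.85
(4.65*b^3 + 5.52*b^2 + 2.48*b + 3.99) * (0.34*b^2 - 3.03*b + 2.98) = 1.581*b^5 - 12.2127*b^4 - 2.0254*b^3 + 10.2918*b^2 - 4.6993*b + 11.8902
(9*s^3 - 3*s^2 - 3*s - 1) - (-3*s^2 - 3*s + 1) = 9*s^3 - 2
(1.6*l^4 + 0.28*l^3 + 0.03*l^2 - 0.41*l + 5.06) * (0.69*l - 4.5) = 1.104*l^5 - 7.0068*l^4 - 1.2393*l^3 - 0.4179*l^2 + 5.3364*l - 22.77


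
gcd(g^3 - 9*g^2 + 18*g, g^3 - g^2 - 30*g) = g^2 - 6*g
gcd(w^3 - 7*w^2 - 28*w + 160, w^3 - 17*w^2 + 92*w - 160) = w^2 - 12*w + 32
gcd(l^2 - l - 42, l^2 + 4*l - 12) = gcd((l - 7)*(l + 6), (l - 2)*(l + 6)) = l + 6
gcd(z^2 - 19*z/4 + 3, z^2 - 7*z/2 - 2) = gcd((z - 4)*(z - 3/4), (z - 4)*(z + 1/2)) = z - 4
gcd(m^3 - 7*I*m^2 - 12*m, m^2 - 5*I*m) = m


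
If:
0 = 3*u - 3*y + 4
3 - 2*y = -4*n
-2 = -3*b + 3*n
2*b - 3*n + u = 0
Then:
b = -5/6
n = -3/2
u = -17/6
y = -3/2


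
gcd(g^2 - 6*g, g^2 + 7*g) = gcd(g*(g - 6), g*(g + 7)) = g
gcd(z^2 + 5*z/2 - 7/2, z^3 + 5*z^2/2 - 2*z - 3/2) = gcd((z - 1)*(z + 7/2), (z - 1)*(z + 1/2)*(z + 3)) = z - 1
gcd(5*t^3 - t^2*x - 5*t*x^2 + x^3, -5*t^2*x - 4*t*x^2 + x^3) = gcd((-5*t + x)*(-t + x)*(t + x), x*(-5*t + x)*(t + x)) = -5*t^2 - 4*t*x + x^2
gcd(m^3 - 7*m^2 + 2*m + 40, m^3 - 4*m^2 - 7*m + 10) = m^2 - 3*m - 10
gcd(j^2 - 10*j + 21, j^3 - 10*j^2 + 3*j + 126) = j - 7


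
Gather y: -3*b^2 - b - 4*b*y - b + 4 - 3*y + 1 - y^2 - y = -3*b^2 - 2*b - y^2 + y*(-4*b - 4) + 5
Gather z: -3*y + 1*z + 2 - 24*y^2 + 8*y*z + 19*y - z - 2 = -24*y^2 + 8*y*z + 16*y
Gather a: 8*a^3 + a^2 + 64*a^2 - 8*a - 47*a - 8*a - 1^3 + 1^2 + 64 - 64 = 8*a^3 + 65*a^2 - 63*a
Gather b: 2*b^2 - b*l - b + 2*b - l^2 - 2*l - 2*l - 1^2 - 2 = 2*b^2 + b*(1 - l) - l^2 - 4*l - 3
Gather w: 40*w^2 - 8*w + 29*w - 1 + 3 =40*w^2 + 21*w + 2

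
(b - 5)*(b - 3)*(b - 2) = b^3 - 10*b^2 + 31*b - 30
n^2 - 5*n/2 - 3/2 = (n - 3)*(n + 1/2)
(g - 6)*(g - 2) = g^2 - 8*g + 12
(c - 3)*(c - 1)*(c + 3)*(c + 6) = c^4 + 5*c^3 - 15*c^2 - 45*c + 54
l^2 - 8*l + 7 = (l - 7)*(l - 1)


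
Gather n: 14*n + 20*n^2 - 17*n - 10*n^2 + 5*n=10*n^2 + 2*n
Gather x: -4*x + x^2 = x^2 - 4*x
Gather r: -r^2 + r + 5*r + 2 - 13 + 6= -r^2 + 6*r - 5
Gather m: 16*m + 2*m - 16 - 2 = 18*m - 18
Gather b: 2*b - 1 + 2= 2*b + 1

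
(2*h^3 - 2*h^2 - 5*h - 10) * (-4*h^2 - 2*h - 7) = -8*h^5 + 4*h^4 + 10*h^3 + 64*h^2 + 55*h + 70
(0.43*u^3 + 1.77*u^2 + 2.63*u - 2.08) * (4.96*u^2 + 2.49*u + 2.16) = 2.1328*u^5 + 9.8499*u^4 + 18.3809*u^3 + 0.0550999999999995*u^2 + 0.5016*u - 4.4928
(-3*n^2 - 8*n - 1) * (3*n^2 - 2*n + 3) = -9*n^4 - 18*n^3 + 4*n^2 - 22*n - 3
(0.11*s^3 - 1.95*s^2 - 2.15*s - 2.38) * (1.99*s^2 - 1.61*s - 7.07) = 0.2189*s^5 - 4.0576*s^4 - 1.9167*s^3 + 12.5118*s^2 + 19.0323*s + 16.8266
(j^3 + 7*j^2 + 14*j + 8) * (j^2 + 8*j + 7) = j^5 + 15*j^4 + 77*j^3 + 169*j^2 + 162*j + 56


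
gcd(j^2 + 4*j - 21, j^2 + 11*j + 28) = j + 7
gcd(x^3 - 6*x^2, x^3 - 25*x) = x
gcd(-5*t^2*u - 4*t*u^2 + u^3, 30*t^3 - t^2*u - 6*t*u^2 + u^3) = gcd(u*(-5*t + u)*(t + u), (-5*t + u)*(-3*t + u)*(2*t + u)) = 5*t - u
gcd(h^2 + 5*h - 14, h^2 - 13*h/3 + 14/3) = h - 2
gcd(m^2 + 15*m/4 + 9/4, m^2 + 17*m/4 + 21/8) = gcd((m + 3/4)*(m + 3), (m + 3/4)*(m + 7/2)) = m + 3/4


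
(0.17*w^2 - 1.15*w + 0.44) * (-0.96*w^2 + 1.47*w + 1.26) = -0.1632*w^4 + 1.3539*w^3 - 1.8987*w^2 - 0.8022*w + 0.5544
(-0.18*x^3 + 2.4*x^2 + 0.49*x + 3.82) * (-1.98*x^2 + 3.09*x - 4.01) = 0.3564*x^5 - 5.3082*x^4 + 7.1676*x^3 - 15.6735*x^2 + 9.8389*x - 15.3182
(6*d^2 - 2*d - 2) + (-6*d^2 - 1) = -2*d - 3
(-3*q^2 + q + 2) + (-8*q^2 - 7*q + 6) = -11*q^2 - 6*q + 8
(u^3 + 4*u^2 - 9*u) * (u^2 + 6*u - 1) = u^5 + 10*u^4 + 14*u^3 - 58*u^2 + 9*u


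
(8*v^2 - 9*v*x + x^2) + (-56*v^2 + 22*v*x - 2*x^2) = -48*v^2 + 13*v*x - x^2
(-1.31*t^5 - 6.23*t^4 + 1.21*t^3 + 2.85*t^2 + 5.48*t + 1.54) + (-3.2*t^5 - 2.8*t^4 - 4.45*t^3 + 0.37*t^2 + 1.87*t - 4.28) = -4.51*t^5 - 9.03*t^4 - 3.24*t^3 + 3.22*t^2 + 7.35*t - 2.74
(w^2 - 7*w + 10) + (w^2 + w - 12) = 2*w^2 - 6*w - 2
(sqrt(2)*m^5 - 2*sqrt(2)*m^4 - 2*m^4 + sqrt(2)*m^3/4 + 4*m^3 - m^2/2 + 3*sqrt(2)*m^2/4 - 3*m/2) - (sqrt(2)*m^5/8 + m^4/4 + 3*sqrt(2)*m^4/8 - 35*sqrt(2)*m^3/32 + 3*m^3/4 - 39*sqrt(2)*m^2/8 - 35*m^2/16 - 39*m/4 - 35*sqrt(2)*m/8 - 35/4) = 7*sqrt(2)*m^5/8 - 19*sqrt(2)*m^4/8 - 9*m^4/4 + 43*sqrt(2)*m^3/32 + 13*m^3/4 + 27*m^2/16 + 45*sqrt(2)*m^2/8 + 35*sqrt(2)*m/8 + 33*m/4 + 35/4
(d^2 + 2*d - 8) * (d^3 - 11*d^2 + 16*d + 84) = d^5 - 9*d^4 - 14*d^3 + 204*d^2 + 40*d - 672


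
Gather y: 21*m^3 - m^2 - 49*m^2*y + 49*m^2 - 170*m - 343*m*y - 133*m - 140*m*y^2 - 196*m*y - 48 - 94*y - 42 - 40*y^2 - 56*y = 21*m^3 + 48*m^2 - 303*m + y^2*(-140*m - 40) + y*(-49*m^2 - 539*m - 150) - 90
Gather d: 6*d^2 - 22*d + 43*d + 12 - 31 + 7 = 6*d^2 + 21*d - 12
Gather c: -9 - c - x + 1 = -c - x - 8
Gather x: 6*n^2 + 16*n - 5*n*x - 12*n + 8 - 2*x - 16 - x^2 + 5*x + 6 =6*n^2 + 4*n - x^2 + x*(3 - 5*n) - 2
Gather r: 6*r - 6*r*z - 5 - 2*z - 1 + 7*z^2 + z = r*(6 - 6*z) + 7*z^2 - z - 6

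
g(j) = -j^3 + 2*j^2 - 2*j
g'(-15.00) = -737.00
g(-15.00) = 3855.00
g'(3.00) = -17.00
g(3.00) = -15.00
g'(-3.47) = -52.00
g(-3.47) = 72.80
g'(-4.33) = -75.57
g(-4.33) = 127.34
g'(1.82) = -4.66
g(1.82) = -3.04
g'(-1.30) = -12.27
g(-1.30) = 8.18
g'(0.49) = -0.76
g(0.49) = -0.62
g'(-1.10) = -10.03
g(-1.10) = 5.95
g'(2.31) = -8.77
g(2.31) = -6.27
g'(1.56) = -3.06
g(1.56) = -2.05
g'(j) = -3*j^2 + 4*j - 2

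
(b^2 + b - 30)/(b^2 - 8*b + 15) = (b + 6)/(b - 3)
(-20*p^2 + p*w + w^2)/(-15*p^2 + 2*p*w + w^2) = (4*p - w)/(3*p - w)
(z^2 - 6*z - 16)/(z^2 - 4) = (z - 8)/(z - 2)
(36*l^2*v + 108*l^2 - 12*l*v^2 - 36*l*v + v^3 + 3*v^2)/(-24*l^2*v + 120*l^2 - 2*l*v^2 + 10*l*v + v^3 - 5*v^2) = (-6*l*v - 18*l + v^2 + 3*v)/(4*l*v - 20*l + v^2 - 5*v)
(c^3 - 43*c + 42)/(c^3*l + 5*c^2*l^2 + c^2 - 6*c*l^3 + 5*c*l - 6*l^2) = (c^3 - 43*c + 42)/(c^3*l + 5*c^2*l^2 + c^2 - 6*c*l^3 + 5*c*l - 6*l^2)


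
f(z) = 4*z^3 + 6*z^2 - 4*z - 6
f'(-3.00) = 68.00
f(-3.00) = -48.00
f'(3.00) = 140.00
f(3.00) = 144.00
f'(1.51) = 41.48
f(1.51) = 15.41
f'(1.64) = 47.96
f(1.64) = 21.22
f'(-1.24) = -0.43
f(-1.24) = 0.56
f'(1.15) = 25.67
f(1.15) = 3.42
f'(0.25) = -0.25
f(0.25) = -6.56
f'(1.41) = 36.78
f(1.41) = 11.50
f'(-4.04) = 143.38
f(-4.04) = -155.67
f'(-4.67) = 201.67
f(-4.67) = -263.86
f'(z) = 12*z^2 + 12*z - 4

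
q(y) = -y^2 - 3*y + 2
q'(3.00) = -9.00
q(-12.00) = -106.00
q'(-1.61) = 0.22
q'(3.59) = -10.18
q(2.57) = -12.31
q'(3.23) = -9.46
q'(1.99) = -6.98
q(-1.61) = 4.24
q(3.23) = -18.12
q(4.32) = -29.62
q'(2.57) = -8.14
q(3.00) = -16.00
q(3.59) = -21.66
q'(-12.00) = 21.00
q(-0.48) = 3.21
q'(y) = -2*y - 3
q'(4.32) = -11.64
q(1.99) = -7.93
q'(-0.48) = -2.04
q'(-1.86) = 0.72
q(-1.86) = 4.12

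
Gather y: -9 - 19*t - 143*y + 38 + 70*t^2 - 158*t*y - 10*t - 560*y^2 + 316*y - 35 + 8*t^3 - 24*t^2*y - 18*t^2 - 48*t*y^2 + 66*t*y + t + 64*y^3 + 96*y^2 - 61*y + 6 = 8*t^3 + 52*t^2 - 28*t + 64*y^3 + y^2*(-48*t - 464) + y*(-24*t^2 - 92*t + 112)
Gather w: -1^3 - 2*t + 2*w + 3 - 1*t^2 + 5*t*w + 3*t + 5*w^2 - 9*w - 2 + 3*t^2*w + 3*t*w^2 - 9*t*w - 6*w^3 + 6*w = -t^2 + t - 6*w^3 + w^2*(3*t + 5) + w*(3*t^2 - 4*t - 1)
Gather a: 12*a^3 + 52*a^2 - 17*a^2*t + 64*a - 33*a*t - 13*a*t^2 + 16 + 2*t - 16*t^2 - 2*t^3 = 12*a^3 + a^2*(52 - 17*t) + a*(-13*t^2 - 33*t + 64) - 2*t^3 - 16*t^2 + 2*t + 16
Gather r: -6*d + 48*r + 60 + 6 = -6*d + 48*r + 66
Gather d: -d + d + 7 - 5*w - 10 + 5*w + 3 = 0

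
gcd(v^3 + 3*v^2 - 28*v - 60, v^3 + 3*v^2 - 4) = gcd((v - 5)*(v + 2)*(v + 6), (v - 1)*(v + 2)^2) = v + 2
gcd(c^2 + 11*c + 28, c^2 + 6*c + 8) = c + 4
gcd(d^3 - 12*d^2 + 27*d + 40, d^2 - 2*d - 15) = d - 5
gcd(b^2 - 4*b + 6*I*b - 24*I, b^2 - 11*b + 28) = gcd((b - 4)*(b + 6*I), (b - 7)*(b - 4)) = b - 4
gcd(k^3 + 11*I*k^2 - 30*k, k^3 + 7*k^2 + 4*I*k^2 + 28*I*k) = k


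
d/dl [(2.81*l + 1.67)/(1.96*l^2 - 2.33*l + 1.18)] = (-5.5076*l^2 - 6.5464*l + 7.2069)/(3.8416*l^4 - 9.1336*l^3 + 10.0545*l^2 - 5.4988*l + 1.3924)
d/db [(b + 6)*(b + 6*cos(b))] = b - (b + 6)*(6*sin(b) - 1) + 6*cos(b)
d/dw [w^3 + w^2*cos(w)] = w*(-w*sin(w) + 3*w + 2*cos(w))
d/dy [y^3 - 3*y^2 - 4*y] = 3*y^2 - 6*y - 4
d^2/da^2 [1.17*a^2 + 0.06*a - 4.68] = 2.34000000000000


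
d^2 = d^2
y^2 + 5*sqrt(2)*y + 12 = (y + 2*sqrt(2))*(y + 3*sqrt(2))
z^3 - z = z*(z - 1)*(z + 1)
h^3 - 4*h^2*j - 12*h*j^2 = h*(h - 6*j)*(h + 2*j)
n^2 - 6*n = n*(n - 6)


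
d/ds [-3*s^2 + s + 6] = 1 - 6*s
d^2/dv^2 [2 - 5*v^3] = -30*v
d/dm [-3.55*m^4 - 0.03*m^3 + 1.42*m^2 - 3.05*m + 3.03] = -14.2*m^3 - 0.09*m^2 + 2.84*m - 3.05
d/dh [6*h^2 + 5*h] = 12*h + 5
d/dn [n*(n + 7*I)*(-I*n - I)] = -3*I*n^2 + 2*n*(7 - I) + 7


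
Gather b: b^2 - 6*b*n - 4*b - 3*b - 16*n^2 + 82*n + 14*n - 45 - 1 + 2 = b^2 + b*(-6*n - 7) - 16*n^2 + 96*n - 44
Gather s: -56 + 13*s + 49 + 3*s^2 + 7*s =3*s^2 + 20*s - 7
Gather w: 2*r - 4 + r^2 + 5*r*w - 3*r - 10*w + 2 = r^2 - r + w*(5*r - 10) - 2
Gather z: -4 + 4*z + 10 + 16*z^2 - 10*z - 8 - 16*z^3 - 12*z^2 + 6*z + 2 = -16*z^3 + 4*z^2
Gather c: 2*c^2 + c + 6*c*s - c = 2*c^2 + 6*c*s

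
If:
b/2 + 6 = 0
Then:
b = -12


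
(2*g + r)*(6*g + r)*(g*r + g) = 12*g^3*r + 12*g^3 + 8*g^2*r^2 + 8*g^2*r + g*r^3 + g*r^2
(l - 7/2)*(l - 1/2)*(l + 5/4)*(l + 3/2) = l^4 - 5*l^3/4 - 59*l^2/8 - 43*l/16 + 105/32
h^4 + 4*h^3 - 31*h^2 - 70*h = h*(h - 5)*(h + 2)*(h + 7)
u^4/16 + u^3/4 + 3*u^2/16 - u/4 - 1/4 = (u/4 + 1/2)^2*(u - 1)*(u + 1)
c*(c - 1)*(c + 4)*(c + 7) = c^4 + 10*c^3 + 17*c^2 - 28*c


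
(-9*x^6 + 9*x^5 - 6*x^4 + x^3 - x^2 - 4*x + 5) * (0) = 0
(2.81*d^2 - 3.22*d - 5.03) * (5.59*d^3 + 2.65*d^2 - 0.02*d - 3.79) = 15.7079*d^5 - 10.5533*d^4 - 36.7069*d^3 - 23.915*d^2 + 12.3044*d + 19.0637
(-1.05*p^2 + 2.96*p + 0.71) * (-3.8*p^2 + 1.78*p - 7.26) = 3.99*p^4 - 13.117*p^3 + 10.1938*p^2 - 20.2258*p - 5.1546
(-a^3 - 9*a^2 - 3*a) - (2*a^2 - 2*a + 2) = -a^3 - 11*a^2 - a - 2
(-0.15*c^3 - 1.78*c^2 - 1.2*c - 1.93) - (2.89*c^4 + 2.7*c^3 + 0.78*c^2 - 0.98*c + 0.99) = -2.89*c^4 - 2.85*c^3 - 2.56*c^2 - 0.22*c - 2.92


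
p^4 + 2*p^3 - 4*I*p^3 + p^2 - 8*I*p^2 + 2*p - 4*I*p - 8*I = (p + 2)*(p - 4*I)*(p - I)*(p + I)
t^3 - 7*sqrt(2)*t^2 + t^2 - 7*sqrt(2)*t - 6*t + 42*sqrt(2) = (t - 2)*(t + 3)*(t - 7*sqrt(2))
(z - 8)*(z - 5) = z^2 - 13*z + 40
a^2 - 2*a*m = a*(a - 2*m)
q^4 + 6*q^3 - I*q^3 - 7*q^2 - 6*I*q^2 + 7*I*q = q*(q - 1)*(q + 7)*(q - I)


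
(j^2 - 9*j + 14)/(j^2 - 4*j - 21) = (j - 2)/(j + 3)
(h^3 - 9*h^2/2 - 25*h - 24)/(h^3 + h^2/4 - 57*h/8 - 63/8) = 4*(h^2 - 6*h - 16)/(4*h^2 - 5*h - 21)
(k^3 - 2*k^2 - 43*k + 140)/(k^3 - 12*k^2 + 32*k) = (k^2 + 2*k - 35)/(k*(k - 8))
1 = 1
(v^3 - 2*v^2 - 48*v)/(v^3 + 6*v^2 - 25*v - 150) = v*(v - 8)/(v^2 - 25)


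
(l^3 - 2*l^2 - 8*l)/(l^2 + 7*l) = (l^2 - 2*l - 8)/(l + 7)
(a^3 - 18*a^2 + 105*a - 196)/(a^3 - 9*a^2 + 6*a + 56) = (a - 7)/(a + 2)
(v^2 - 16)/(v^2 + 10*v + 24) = (v - 4)/(v + 6)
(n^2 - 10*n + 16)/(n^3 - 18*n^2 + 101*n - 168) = (n - 2)/(n^2 - 10*n + 21)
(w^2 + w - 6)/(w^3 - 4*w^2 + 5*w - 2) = (w + 3)/(w^2 - 2*w + 1)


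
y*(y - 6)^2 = y^3 - 12*y^2 + 36*y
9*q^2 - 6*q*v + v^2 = (-3*q + v)^2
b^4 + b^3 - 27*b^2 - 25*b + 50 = (b - 5)*(b - 1)*(b + 2)*(b + 5)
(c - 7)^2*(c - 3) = c^3 - 17*c^2 + 91*c - 147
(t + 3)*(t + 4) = t^2 + 7*t + 12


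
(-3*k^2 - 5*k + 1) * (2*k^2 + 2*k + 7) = -6*k^4 - 16*k^3 - 29*k^2 - 33*k + 7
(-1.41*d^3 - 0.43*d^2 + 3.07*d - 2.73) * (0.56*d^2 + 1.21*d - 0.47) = -0.7896*d^5 - 1.9469*d^4 + 1.8616*d^3 + 2.388*d^2 - 4.7462*d + 1.2831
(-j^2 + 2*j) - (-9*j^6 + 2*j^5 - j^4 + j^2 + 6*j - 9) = 9*j^6 - 2*j^5 + j^4 - 2*j^2 - 4*j + 9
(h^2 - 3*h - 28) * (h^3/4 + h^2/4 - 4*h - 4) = h^5/4 - h^4/2 - 47*h^3/4 + h^2 + 124*h + 112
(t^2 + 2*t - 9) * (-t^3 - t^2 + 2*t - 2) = -t^5 - 3*t^4 + 9*t^3 + 11*t^2 - 22*t + 18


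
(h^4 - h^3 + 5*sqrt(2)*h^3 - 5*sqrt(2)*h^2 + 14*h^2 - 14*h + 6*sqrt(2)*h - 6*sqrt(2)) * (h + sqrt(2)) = h^5 - h^4 + 6*sqrt(2)*h^4 - 6*sqrt(2)*h^3 + 24*h^3 - 24*h^2 + 20*sqrt(2)*h^2 - 20*sqrt(2)*h + 12*h - 12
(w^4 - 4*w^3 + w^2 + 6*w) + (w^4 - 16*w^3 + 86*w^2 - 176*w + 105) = 2*w^4 - 20*w^3 + 87*w^2 - 170*w + 105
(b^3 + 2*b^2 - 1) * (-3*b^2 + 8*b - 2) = -3*b^5 + 2*b^4 + 14*b^3 - b^2 - 8*b + 2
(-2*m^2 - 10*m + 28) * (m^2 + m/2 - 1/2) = -2*m^4 - 11*m^3 + 24*m^2 + 19*m - 14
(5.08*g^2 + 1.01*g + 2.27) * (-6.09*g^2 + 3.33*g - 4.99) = -30.9372*g^4 + 10.7655*g^3 - 35.8102*g^2 + 2.5192*g - 11.3273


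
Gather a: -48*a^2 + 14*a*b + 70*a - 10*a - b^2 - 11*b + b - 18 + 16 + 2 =-48*a^2 + a*(14*b + 60) - b^2 - 10*b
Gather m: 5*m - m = 4*m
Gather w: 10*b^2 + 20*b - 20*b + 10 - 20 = 10*b^2 - 10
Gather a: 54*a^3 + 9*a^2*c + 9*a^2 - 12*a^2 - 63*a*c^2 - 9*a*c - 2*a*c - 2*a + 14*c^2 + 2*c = 54*a^3 + a^2*(9*c - 3) + a*(-63*c^2 - 11*c - 2) + 14*c^2 + 2*c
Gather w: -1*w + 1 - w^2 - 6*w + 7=-w^2 - 7*w + 8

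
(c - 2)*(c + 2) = c^2 - 4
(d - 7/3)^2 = d^2 - 14*d/3 + 49/9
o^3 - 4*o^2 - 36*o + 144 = (o - 6)*(o - 4)*(o + 6)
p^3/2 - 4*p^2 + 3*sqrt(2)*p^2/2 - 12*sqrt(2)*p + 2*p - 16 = (p/2 + sqrt(2))*(p - 8)*(p + sqrt(2))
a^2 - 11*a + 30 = (a - 6)*(a - 5)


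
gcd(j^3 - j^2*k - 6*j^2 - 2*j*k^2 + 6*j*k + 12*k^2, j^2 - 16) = 1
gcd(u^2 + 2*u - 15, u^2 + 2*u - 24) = 1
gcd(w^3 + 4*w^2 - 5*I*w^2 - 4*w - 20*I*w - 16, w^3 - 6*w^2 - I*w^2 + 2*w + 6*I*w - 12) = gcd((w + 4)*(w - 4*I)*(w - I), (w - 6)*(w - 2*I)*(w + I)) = 1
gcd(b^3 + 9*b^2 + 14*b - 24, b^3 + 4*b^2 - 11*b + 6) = b^2 + 5*b - 6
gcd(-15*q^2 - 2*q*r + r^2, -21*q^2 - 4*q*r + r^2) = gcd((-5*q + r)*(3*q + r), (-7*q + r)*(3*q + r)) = 3*q + r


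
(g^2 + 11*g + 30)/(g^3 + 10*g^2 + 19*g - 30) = 1/(g - 1)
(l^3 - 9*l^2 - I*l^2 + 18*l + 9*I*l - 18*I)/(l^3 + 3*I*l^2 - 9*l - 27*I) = (l^2 - l*(6 + I) + 6*I)/(l^2 + 3*l*(1 + I) + 9*I)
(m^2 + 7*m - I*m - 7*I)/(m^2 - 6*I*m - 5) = (m + 7)/(m - 5*I)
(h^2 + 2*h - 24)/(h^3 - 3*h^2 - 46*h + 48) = (h - 4)/(h^2 - 9*h + 8)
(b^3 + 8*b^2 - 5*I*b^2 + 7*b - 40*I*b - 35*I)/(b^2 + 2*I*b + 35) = (b^2 + 8*b + 7)/(b + 7*I)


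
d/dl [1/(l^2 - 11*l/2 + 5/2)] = 2*(11 - 4*l)/(2*l^2 - 11*l + 5)^2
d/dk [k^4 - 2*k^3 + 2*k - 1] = 4*k^3 - 6*k^2 + 2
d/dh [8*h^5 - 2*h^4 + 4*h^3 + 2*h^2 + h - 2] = 40*h^4 - 8*h^3 + 12*h^2 + 4*h + 1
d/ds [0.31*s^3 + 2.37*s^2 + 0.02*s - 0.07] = 0.93*s^2 + 4.74*s + 0.02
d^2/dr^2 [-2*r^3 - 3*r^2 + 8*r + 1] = -12*r - 6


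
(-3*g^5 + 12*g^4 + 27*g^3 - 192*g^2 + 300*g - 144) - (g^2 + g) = -3*g^5 + 12*g^4 + 27*g^3 - 193*g^2 + 299*g - 144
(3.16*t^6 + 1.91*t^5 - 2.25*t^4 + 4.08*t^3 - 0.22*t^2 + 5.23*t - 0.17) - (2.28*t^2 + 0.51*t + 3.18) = 3.16*t^6 + 1.91*t^5 - 2.25*t^4 + 4.08*t^3 - 2.5*t^2 + 4.72*t - 3.35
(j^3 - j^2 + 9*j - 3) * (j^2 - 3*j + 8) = j^5 - 4*j^4 + 20*j^3 - 38*j^2 + 81*j - 24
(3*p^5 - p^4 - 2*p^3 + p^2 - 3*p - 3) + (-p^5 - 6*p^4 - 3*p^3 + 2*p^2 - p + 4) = 2*p^5 - 7*p^4 - 5*p^3 + 3*p^2 - 4*p + 1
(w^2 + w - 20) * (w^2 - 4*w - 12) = w^4 - 3*w^3 - 36*w^2 + 68*w + 240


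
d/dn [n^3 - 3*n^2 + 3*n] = 3*n^2 - 6*n + 3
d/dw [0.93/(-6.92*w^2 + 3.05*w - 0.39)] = (12.8712*w - 2.8365)/(6.92*w^2 - 3.05*w + 0.39)^2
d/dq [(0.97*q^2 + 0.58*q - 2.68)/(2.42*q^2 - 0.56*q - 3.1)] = (-1.9468*q^2 + 6.9572*q - 3.2988)/(5.8564*q^4 - 2.7104*q^3 - 14.6904*q^2 + 3.472*q + 9.61)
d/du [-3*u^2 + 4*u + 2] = 4 - 6*u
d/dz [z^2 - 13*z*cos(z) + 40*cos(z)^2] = 13*z*sin(z) + 2*z - 40*sin(2*z) - 13*cos(z)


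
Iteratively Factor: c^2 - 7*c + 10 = (c - 5)*(c - 2)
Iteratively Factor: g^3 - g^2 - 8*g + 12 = (g - 2)*(g^2 + g - 6) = (g - 2)*(g + 3)*(g - 2)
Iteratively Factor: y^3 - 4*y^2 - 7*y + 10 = (y + 2)*(y^2 - 6*y + 5) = (y - 1)*(y + 2)*(y - 5)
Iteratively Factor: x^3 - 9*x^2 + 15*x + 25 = (x + 1)*(x^2 - 10*x + 25) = (x - 5)*(x + 1)*(x - 5)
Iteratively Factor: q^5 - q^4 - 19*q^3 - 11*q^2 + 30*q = (q - 5)*(q^4 + 4*q^3 + q^2 - 6*q) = q*(q - 5)*(q^3 + 4*q^2 + q - 6) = q*(q - 5)*(q + 3)*(q^2 + q - 2) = q*(q - 5)*(q + 2)*(q + 3)*(q - 1)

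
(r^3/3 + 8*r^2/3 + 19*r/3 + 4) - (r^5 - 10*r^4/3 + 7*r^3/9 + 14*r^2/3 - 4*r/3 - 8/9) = -r^5 + 10*r^4/3 - 4*r^3/9 - 2*r^2 + 23*r/3 + 44/9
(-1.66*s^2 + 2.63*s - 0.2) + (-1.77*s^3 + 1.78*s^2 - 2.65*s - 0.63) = -1.77*s^3 + 0.12*s^2 - 0.02*s - 0.83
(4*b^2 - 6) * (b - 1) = 4*b^3 - 4*b^2 - 6*b + 6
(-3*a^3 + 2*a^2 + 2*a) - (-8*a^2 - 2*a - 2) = -3*a^3 + 10*a^2 + 4*a + 2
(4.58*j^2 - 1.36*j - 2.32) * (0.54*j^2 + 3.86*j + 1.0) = 2.4732*j^4 + 16.9444*j^3 - 1.9224*j^2 - 10.3152*j - 2.32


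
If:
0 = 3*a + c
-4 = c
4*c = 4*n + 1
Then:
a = 4/3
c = -4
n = -17/4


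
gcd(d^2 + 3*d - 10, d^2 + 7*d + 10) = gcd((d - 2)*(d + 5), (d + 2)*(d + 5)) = d + 5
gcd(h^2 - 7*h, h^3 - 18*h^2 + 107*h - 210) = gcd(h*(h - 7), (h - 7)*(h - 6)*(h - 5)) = h - 7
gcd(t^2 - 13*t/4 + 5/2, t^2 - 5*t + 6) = t - 2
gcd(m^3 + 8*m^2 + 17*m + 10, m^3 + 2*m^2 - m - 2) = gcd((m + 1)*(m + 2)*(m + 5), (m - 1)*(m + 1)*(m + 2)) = m^2 + 3*m + 2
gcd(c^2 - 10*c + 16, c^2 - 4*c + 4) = c - 2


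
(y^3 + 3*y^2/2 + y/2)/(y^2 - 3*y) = (2*y^2 + 3*y + 1)/(2*(y - 3))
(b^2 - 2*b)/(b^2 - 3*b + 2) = b/(b - 1)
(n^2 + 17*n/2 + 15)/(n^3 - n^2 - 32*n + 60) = (n + 5/2)/(n^2 - 7*n + 10)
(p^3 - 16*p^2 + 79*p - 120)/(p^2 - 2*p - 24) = (-p^3 + 16*p^2 - 79*p + 120)/(-p^2 + 2*p + 24)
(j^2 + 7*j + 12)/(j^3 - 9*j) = (j + 4)/(j*(j - 3))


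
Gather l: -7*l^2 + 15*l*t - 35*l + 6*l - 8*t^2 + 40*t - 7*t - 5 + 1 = -7*l^2 + l*(15*t - 29) - 8*t^2 + 33*t - 4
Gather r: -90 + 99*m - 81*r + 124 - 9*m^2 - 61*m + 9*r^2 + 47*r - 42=-9*m^2 + 38*m + 9*r^2 - 34*r - 8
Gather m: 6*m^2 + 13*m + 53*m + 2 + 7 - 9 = 6*m^2 + 66*m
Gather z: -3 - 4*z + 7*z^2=7*z^2 - 4*z - 3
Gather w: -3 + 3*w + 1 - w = 2*w - 2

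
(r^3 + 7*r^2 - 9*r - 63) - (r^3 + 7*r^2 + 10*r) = -19*r - 63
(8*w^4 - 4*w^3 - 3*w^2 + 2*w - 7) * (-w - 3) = -8*w^5 - 20*w^4 + 15*w^3 + 7*w^2 + w + 21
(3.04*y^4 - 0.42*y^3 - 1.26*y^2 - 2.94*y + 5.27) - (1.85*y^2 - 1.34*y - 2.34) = 3.04*y^4 - 0.42*y^3 - 3.11*y^2 - 1.6*y + 7.61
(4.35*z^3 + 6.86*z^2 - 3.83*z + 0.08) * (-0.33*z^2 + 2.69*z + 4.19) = -1.4355*z^5 + 9.4377*z^4 + 37.9438*z^3 + 18.4143*z^2 - 15.8325*z + 0.3352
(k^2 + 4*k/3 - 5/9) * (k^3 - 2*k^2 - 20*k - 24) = k^5 - 2*k^4/3 - 209*k^3/9 - 446*k^2/9 - 188*k/9 + 40/3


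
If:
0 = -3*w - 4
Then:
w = -4/3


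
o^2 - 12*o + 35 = (o - 7)*(o - 5)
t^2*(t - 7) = t^3 - 7*t^2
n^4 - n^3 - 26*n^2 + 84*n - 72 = (n - 3)*(n - 2)^2*(n + 6)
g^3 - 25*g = g*(g - 5)*(g + 5)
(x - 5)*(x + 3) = x^2 - 2*x - 15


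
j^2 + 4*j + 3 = (j + 1)*(j + 3)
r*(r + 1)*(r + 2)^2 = r^4 + 5*r^3 + 8*r^2 + 4*r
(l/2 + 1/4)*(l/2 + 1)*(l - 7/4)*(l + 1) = l^4/4 + 7*l^3/16 - 21*l^2/32 - 41*l/32 - 7/16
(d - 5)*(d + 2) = d^2 - 3*d - 10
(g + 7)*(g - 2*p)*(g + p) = g^3 - g^2*p + 7*g^2 - 2*g*p^2 - 7*g*p - 14*p^2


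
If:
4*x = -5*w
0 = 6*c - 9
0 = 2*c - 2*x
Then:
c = 3/2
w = -6/5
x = 3/2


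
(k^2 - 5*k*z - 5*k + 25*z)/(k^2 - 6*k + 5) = (k - 5*z)/(k - 1)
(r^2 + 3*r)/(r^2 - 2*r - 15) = r/(r - 5)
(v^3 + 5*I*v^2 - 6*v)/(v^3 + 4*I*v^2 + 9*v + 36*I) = v*(v + 2*I)/(v^2 + I*v + 12)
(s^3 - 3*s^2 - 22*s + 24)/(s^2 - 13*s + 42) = (s^2 + 3*s - 4)/(s - 7)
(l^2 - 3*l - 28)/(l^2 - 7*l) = (l + 4)/l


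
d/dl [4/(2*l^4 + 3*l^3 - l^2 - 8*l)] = 4*(-8*l^3 - 9*l^2 + 2*l + 8)/(l^2*(2*l^3 + 3*l^2 - l - 8)^2)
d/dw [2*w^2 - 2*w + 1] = 4*w - 2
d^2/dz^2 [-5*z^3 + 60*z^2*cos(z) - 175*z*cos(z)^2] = -60*z^2*cos(z) - 240*z*sin(z) + 350*z*cos(2*z) - 30*z + 350*sin(2*z) + 120*cos(z)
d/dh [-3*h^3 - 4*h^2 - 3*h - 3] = -9*h^2 - 8*h - 3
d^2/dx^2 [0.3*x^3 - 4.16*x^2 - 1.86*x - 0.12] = 1.8*x - 8.32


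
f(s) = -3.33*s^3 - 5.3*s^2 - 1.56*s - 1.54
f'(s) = -9.99*s^2 - 10.6*s - 1.56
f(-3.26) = 62.59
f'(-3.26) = -73.17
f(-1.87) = 4.62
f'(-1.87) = -16.67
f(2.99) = -142.60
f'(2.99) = -122.57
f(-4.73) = 239.66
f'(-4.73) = -174.93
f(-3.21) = 59.00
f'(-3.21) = -70.47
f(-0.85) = -2.00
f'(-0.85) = 0.23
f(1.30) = -19.84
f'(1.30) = -32.22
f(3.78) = -263.02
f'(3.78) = -184.37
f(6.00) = -920.98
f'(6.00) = -424.80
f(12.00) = -6537.70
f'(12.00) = -1567.32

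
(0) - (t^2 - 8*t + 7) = -t^2 + 8*t - 7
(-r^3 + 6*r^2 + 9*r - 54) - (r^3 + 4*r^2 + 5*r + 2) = -2*r^3 + 2*r^2 + 4*r - 56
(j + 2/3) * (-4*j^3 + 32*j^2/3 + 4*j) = -4*j^4 + 8*j^3 + 100*j^2/9 + 8*j/3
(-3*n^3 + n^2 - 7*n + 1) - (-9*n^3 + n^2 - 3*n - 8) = 6*n^3 - 4*n + 9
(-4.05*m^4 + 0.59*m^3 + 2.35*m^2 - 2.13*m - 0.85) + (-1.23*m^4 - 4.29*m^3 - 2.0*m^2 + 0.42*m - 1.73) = -5.28*m^4 - 3.7*m^3 + 0.35*m^2 - 1.71*m - 2.58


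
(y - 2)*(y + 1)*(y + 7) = y^3 + 6*y^2 - 9*y - 14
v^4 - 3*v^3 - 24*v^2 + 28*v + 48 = (v - 6)*(v - 2)*(v + 1)*(v + 4)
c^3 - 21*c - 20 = (c - 5)*(c + 1)*(c + 4)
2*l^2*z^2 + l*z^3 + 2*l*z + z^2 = z*(2*l + z)*(l*z + 1)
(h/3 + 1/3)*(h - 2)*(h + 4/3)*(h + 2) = h^4/3 + 7*h^3/9 - 8*h^2/9 - 28*h/9 - 16/9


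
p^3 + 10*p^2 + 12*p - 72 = (p - 2)*(p + 6)^2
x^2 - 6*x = x*(x - 6)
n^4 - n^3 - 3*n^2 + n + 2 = (n - 2)*(n - 1)*(n + 1)^2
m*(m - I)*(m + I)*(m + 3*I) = m^4 + 3*I*m^3 + m^2 + 3*I*m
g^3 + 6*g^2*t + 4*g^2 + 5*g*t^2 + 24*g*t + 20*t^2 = (g + 4)*(g + t)*(g + 5*t)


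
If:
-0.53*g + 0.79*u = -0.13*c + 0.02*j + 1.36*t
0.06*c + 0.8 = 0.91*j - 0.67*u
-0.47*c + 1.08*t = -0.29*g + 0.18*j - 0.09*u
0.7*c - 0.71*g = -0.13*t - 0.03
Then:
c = 1.11576026850685*u - 0.35257365950145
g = 1.14224704229397*u - 0.292927879920636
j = 0.809830347374078*u + 0.855874264208696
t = 0.230486246722502*u + 0.0678674377489518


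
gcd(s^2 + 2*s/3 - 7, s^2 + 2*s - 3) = s + 3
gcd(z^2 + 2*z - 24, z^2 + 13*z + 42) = z + 6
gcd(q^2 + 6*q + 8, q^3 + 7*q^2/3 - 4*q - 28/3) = q + 2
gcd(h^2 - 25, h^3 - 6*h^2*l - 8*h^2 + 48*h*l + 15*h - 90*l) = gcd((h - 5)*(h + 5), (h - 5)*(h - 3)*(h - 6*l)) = h - 5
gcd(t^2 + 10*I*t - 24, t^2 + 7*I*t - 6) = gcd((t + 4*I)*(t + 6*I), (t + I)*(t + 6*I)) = t + 6*I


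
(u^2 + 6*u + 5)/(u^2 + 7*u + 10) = (u + 1)/(u + 2)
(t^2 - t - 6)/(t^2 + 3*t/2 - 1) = 2*(t - 3)/(2*t - 1)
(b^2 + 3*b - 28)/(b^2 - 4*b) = (b + 7)/b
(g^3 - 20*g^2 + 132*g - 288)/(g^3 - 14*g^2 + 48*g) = (g - 6)/g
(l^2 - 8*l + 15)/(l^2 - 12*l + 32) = (l^2 - 8*l + 15)/(l^2 - 12*l + 32)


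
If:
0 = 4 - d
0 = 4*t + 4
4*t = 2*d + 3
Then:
No Solution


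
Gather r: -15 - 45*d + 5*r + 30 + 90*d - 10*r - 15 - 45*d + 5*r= 0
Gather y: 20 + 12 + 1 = 33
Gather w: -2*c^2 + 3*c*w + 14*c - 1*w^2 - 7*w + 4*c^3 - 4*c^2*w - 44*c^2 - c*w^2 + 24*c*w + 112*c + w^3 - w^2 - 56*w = 4*c^3 - 46*c^2 + 126*c + w^3 + w^2*(-c - 2) + w*(-4*c^2 + 27*c - 63)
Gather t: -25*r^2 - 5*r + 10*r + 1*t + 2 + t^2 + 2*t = -25*r^2 + 5*r + t^2 + 3*t + 2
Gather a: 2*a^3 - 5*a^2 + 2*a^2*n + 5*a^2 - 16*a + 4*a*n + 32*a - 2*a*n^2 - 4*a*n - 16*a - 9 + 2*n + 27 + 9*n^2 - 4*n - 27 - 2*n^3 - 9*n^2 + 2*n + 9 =2*a^3 + 2*a^2*n - 2*a*n^2 - 2*n^3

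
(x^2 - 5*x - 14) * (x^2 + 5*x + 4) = x^4 - 35*x^2 - 90*x - 56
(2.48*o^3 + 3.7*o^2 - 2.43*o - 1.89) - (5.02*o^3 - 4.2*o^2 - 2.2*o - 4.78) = -2.54*o^3 + 7.9*o^2 - 0.23*o + 2.89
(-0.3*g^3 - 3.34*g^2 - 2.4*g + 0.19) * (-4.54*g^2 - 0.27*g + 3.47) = 1.362*g^5 + 15.2446*g^4 + 10.7568*g^3 - 11.8044*g^2 - 8.3793*g + 0.6593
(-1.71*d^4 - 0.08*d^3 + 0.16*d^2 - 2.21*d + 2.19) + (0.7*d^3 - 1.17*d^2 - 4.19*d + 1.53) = -1.71*d^4 + 0.62*d^3 - 1.01*d^2 - 6.4*d + 3.72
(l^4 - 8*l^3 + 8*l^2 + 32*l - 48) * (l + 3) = l^5 - 5*l^4 - 16*l^3 + 56*l^2 + 48*l - 144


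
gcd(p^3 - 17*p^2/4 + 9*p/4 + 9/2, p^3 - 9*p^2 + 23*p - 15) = p - 3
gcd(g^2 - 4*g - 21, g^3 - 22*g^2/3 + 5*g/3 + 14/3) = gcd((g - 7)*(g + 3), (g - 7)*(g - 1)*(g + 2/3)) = g - 7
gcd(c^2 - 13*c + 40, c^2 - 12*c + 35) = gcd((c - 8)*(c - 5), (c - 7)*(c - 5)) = c - 5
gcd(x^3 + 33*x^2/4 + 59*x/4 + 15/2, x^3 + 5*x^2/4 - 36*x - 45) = x^2 + 29*x/4 + 15/2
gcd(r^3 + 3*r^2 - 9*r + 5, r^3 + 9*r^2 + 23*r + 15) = r + 5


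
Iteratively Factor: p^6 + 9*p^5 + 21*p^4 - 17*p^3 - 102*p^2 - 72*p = (p + 4)*(p^5 + 5*p^4 + p^3 - 21*p^2 - 18*p) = (p + 1)*(p + 4)*(p^4 + 4*p^3 - 3*p^2 - 18*p) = (p + 1)*(p + 3)*(p + 4)*(p^3 + p^2 - 6*p) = (p + 1)*(p + 3)^2*(p + 4)*(p^2 - 2*p) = p*(p + 1)*(p + 3)^2*(p + 4)*(p - 2)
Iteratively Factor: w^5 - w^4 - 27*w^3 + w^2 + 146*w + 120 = (w - 5)*(w^4 + 4*w^3 - 7*w^2 - 34*w - 24) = (w - 5)*(w - 3)*(w^3 + 7*w^2 + 14*w + 8) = (w - 5)*(w - 3)*(w + 4)*(w^2 + 3*w + 2) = (w - 5)*(w - 3)*(w + 1)*(w + 4)*(w + 2)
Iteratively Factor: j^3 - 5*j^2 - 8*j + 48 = (j - 4)*(j^2 - j - 12) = (j - 4)*(j + 3)*(j - 4)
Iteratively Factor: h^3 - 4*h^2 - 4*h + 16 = (h - 2)*(h^2 - 2*h - 8) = (h - 4)*(h - 2)*(h + 2)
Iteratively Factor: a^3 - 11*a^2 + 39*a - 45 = (a - 5)*(a^2 - 6*a + 9) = (a - 5)*(a - 3)*(a - 3)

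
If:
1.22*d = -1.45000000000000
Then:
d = -1.19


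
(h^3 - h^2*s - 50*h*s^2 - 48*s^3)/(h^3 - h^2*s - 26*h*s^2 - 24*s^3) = (-h^2 + 2*h*s + 48*s^2)/(-h^2 + 2*h*s + 24*s^2)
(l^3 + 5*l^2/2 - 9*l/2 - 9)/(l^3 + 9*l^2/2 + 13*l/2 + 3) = (l^2 + l - 6)/(l^2 + 3*l + 2)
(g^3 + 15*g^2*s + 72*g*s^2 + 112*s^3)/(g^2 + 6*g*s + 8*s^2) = (g^2 + 11*g*s + 28*s^2)/(g + 2*s)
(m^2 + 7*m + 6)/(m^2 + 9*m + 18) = (m + 1)/(m + 3)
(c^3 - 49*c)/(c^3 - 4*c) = (c^2 - 49)/(c^2 - 4)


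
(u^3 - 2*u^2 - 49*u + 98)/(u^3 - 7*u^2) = 1 + 5/u - 14/u^2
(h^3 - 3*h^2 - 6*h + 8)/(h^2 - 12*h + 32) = (h^2 + h - 2)/(h - 8)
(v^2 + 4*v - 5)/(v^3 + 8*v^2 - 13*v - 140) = (v - 1)/(v^2 + 3*v - 28)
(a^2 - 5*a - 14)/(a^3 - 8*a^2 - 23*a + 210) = (a + 2)/(a^2 - a - 30)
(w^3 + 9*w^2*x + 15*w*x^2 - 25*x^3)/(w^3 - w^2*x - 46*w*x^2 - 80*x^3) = (-w^2 - 4*w*x + 5*x^2)/(-w^2 + 6*w*x + 16*x^2)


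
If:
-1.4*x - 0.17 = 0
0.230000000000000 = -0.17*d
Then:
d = -1.35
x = -0.12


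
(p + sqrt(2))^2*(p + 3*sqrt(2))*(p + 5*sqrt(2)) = p^4 + 10*sqrt(2)*p^3 + 64*p^2 + 76*sqrt(2)*p + 60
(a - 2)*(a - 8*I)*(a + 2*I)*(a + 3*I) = a^4 - 2*a^3 - 3*I*a^3 + 34*a^2 + 6*I*a^2 - 68*a + 48*I*a - 96*I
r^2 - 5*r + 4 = (r - 4)*(r - 1)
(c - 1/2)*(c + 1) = c^2 + c/2 - 1/2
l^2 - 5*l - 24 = (l - 8)*(l + 3)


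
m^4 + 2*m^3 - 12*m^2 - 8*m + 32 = (m - 2)^2*(m + 2)*(m + 4)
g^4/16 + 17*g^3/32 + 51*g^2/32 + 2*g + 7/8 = (g/4 + 1/4)*(g/4 + 1/2)*(g + 2)*(g + 7/2)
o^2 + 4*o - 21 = (o - 3)*(o + 7)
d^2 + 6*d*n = d*(d + 6*n)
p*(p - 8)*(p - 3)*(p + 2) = p^4 - 9*p^3 + 2*p^2 + 48*p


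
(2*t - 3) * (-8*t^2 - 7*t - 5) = -16*t^3 + 10*t^2 + 11*t + 15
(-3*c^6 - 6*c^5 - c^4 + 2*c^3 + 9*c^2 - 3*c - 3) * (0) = 0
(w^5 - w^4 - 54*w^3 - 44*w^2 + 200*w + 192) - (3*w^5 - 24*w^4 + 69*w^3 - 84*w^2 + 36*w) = -2*w^5 + 23*w^4 - 123*w^3 + 40*w^2 + 164*w + 192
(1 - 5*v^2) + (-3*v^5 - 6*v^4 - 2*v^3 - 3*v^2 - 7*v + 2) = -3*v^5 - 6*v^4 - 2*v^3 - 8*v^2 - 7*v + 3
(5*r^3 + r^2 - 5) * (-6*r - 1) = -30*r^4 - 11*r^3 - r^2 + 30*r + 5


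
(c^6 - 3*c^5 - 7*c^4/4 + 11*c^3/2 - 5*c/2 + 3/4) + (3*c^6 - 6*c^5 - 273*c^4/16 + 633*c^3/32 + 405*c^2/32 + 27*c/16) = 4*c^6 - 9*c^5 - 301*c^4/16 + 809*c^3/32 + 405*c^2/32 - 13*c/16 + 3/4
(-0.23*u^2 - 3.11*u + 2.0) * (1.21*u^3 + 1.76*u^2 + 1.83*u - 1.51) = -0.2783*u^5 - 4.1679*u^4 - 3.4745*u^3 - 1.824*u^2 + 8.3561*u - 3.02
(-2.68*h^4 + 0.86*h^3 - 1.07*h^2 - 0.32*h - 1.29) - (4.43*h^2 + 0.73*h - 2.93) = -2.68*h^4 + 0.86*h^3 - 5.5*h^2 - 1.05*h + 1.64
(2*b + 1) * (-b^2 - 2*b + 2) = -2*b^3 - 5*b^2 + 2*b + 2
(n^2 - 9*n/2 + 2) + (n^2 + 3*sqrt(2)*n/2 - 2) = 2*n^2 - 9*n/2 + 3*sqrt(2)*n/2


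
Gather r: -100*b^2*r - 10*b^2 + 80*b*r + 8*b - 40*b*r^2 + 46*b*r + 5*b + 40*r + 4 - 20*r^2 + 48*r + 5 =-10*b^2 + 13*b + r^2*(-40*b - 20) + r*(-100*b^2 + 126*b + 88) + 9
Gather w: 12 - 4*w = 12 - 4*w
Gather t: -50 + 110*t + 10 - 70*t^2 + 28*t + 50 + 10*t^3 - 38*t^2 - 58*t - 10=10*t^3 - 108*t^2 + 80*t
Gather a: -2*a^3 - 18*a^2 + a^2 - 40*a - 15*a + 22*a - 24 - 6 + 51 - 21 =-2*a^3 - 17*a^2 - 33*a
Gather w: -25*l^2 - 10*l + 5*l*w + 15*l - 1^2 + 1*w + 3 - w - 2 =-25*l^2 + 5*l*w + 5*l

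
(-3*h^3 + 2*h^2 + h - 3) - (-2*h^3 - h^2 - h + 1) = -h^3 + 3*h^2 + 2*h - 4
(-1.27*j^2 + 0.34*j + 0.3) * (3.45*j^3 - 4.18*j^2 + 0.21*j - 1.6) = -4.3815*j^5 + 6.4816*j^4 - 0.6529*j^3 + 0.8494*j^2 - 0.481*j - 0.48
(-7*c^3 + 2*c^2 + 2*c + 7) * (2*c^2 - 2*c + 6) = -14*c^5 + 18*c^4 - 42*c^3 + 22*c^2 - 2*c + 42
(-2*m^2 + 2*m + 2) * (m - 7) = -2*m^3 + 16*m^2 - 12*m - 14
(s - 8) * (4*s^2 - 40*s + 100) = 4*s^3 - 72*s^2 + 420*s - 800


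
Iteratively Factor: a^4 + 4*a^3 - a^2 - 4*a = (a + 1)*(a^3 + 3*a^2 - 4*a) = a*(a + 1)*(a^2 + 3*a - 4) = a*(a - 1)*(a + 1)*(a + 4)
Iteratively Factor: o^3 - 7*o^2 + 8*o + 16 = (o - 4)*(o^2 - 3*o - 4) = (o - 4)*(o + 1)*(o - 4)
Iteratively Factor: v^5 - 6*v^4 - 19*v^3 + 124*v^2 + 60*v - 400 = (v + 2)*(v^4 - 8*v^3 - 3*v^2 + 130*v - 200) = (v - 5)*(v + 2)*(v^3 - 3*v^2 - 18*v + 40) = (v - 5)*(v + 2)*(v + 4)*(v^2 - 7*v + 10) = (v - 5)*(v - 2)*(v + 2)*(v + 4)*(v - 5)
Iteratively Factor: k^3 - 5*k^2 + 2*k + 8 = (k - 2)*(k^2 - 3*k - 4) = (k - 4)*(k - 2)*(k + 1)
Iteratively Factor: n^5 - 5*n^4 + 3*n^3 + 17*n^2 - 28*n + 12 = (n - 1)*(n^4 - 4*n^3 - n^2 + 16*n - 12) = (n - 1)^2*(n^3 - 3*n^2 - 4*n + 12) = (n - 2)*(n - 1)^2*(n^2 - n - 6) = (n - 2)*(n - 1)^2*(n + 2)*(n - 3)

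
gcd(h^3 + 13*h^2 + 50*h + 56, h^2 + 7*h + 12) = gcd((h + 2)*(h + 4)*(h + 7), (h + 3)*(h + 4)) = h + 4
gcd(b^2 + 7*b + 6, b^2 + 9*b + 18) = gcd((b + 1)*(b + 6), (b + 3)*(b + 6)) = b + 6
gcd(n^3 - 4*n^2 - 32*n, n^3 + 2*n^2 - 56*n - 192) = n^2 - 4*n - 32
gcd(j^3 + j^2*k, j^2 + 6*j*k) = j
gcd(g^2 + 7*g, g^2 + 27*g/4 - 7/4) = g + 7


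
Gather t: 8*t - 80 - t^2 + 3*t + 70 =-t^2 + 11*t - 10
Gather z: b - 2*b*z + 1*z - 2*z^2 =b - 2*z^2 + z*(1 - 2*b)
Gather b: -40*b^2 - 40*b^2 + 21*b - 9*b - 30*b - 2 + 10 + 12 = -80*b^2 - 18*b + 20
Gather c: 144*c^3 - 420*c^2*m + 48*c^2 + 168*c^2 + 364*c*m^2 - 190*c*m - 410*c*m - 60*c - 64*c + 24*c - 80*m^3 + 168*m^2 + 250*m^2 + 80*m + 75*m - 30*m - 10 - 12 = 144*c^3 + c^2*(216 - 420*m) + c*(364*m^2 - 600*m - 100) - 80*m^3 + 418*m^2 + 125*m - 22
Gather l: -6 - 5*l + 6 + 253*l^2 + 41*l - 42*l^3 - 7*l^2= -42*l^3 + 246*l^2 + 36*l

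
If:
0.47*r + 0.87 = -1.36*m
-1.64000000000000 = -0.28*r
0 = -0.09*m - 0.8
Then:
No Solution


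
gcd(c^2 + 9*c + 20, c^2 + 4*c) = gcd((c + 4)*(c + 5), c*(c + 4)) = c + 4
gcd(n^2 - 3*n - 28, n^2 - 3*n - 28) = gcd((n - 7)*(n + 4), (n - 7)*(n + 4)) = n^2 - 3*n - 28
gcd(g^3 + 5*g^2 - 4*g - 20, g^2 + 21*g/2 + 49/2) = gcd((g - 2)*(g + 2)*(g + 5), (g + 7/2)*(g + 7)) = 1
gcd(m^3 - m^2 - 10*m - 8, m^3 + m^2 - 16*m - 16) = m^2 - 3*m - 4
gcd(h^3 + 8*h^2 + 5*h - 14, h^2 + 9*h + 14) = h^2 + 9*h + 14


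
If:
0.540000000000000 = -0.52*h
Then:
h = -1.04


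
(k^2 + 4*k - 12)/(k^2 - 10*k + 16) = (k + 6)/(k - 8)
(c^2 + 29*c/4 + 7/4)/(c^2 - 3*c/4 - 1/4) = (c + 7)/(c - 1)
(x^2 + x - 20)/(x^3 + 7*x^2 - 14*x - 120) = 1/(x + 6)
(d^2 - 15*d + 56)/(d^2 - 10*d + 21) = (d - 8)/(d - 3)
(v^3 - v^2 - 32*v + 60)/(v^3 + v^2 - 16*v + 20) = (v^2 + v - 30)/(v^2 + 3*v - 10)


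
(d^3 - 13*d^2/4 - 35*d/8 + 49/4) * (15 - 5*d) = -5*d^4 + 125*d^3/4 - 215*d^2/8 - 1015*d/8 + 735/4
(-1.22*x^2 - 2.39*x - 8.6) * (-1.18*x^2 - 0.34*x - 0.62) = 1.4396*x^4 + 3.235*x^3 + 11.717*x^2 + 4.4058*x + 5.332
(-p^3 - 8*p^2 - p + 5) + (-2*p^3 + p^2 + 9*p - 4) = -3*p^3 - 7*p^2 + 8*p + 1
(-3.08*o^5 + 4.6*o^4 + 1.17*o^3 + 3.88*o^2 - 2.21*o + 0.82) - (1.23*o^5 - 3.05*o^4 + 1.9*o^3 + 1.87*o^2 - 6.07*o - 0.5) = -4.31*o^5 + 7.65*o^4 - 0.73*o^3 + 2.01*o^2 + 3.86*o + 1.32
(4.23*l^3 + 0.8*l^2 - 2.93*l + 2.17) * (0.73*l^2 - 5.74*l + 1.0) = 3.0879*l^5 - 23.6962*l^4 - 2.5009*l^3 + 19.2023*l^2 - 15.3858*l + 2.17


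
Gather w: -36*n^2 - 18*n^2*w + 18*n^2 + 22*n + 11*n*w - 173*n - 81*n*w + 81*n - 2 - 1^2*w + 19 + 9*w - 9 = -18*n^2 - 70*n + w*(-18*n^2 - 70*n + 8) + 8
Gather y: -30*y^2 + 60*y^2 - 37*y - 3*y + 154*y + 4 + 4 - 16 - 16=30*y^2 + 114*y - 24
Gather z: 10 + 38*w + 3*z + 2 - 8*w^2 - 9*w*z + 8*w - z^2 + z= -8*w^2 + 46*w - z^2 + z*(4 - 9*w) + 12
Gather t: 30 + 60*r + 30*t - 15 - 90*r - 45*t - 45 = -30*r - 15*t - 30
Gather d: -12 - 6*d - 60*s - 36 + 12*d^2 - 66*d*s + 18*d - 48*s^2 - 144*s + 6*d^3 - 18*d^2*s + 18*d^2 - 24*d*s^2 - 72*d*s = 6*d^3 + d^2*(30 - 18*s) + d*(-24*s^2 - 138*s + 12) - 48*s^2 - 204*s - 48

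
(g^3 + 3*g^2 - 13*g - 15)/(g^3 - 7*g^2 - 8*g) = (g^2 + 2*g - 15)/(g*(g - 8))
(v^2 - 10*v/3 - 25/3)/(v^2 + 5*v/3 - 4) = (3*v^2 - 10*v - 25)/(3*v^2 + 5*v - 12)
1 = 1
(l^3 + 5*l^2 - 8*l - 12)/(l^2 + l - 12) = (l^3 + 5*l^2 - 8*l - 12)/(l^2 + l - 12)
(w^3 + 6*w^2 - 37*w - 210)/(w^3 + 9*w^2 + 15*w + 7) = (w^2 - w - 30)/(w^2 + 2*w + 1)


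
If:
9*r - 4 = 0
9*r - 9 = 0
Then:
No Solution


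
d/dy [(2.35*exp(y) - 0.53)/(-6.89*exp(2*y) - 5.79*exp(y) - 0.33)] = (16.1915*exp(2*y) - 7.3034*exp(y) - 3.8442)*exp(y)/(47.4721*exp(4*y) + 79.7862*exp(3*y) + 38.0715*exp(2*y) + 3.8214*exp(y) + 0.1089)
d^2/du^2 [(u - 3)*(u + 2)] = 2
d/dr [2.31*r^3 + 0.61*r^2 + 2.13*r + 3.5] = 6.93*r^2 + 1.22*r + 2.13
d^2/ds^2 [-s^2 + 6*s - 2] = -2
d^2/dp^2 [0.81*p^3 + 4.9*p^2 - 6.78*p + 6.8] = 4.86*p + 9.8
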